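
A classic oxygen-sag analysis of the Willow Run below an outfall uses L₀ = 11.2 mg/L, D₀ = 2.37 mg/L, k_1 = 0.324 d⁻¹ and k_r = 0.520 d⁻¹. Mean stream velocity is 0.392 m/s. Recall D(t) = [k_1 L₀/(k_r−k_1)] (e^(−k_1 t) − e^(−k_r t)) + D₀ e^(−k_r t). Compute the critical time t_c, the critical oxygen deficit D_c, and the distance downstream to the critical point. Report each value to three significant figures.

t_c = [1/(k_r−k_1)] ln[(k_r/k_1)(1 − D₀(k_r−k_1)/(k_1 L₀))]
= [1/(0.520−0.324)] ln[(0.520/0.324)(1 − 2.37×0.1960/(0.324×11.2))]
= (1/0.1960) ln[1.605 × 0.8720] = 5.102 × ln(1.399) = 5.102 × 0.3361 = 1.715 d.
L(t_c) = L₀ e^(−k_1 t_c) = 11.2 × 0.5737 = 6.426 mg/L, and at the critical point k_r D_c = k_1 L, so D_c = (0.324/0.520) × 6.426 = 4.004 mg/L.
x_c = v t_c = 0.392 m/s × 1.715 d × 86400 s/d = 58080 m ≈ 58.1 km.

t_c ≈ 1.71 d; D_c ≈ 4.00 mg/L; x_c ≈ 58.1 km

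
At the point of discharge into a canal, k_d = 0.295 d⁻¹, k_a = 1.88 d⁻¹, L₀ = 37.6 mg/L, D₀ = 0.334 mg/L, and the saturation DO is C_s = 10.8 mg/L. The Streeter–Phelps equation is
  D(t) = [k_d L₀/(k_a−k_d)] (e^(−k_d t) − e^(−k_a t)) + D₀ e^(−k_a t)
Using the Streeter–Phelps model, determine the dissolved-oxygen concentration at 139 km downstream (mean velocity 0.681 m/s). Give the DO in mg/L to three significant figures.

DO ≈ 7.39 mg/L

Travel time t = x/v = 139 km / (0.681 m/s) = 139000 m / 0.681 m/s = 204100 s = 2.362 d.
k_d L₀/(k_a−k_d) = 0.295×37.6/(1.88−0.295) = 11.09/1.585 = 6.998 mg/L.
e^(−k_d t) = e^(−0.295×2.362) = 0.4981; e^(−k_a t) = e^(−1.88×2.362) = 0.01178.
D = 6.998 × (0.4981 − 0.01178) + 0.334 × 0.01178 = 3.403 + 0.003935 = 3.407 mg/L.
DO = C_s − D = 10.8 − 3.407 = 7.393 mg/L.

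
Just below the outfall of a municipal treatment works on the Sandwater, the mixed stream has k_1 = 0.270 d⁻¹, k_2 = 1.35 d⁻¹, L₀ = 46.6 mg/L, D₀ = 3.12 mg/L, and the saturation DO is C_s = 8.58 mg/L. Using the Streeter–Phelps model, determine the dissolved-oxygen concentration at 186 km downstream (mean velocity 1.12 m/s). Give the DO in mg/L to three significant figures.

DO ≈ 2.28 mg/L

Travel time t = x/v = 186 km / (1.12 m/s) = 186000 m / 1.12 m/s = 166100 s = 1.922 d.
k_1 L₀/(k_2−k_1) = 0.270×46.6/(1.35−0.270) = 12.58/1.080 = 11.65 mg/L.
e^(−k_1 t) = e^(−0.270×1.922) = 0.5951; e^(−k_2 t) = e^(−1.35×1.922) = 0.07466.
D = 11.65 × (0.5951 − 0.07466) + 3.12 × 0.07466 = 6.064 + 0.2329 = 6.296 mg/L.
DO = C_s − D = 8.58 − 6.296 = 2.284 mg/L.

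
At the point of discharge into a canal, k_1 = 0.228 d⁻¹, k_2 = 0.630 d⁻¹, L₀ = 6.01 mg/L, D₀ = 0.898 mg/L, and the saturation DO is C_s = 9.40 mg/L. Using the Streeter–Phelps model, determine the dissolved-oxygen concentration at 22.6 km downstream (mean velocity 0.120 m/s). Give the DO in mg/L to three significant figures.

Travel time t = x/v = 22.6 km / (0.120 m/s) = 22600 m / 0.120 m/s = 188300 s = 2.180 d.
k_1 L₀/(k_2−k_1) = 0.228×6.01/(0.630−0.228) = 1.370/0.4020 = 3.409 mg/L.
e^(−k_1 t) = e^(−0.228×2.180) = 0.6084; e^(−k_2 t) = e^(−0.630×2.180) = 0.2533.
D = 3.409 × (0.6084 − 0.2533) + 0.898 × 0.2533 = 1.210 + 0.2274 = 1.438 mg/L.
DO = C_s − D = 9.40 − 1.438 = 7.962 mg/L.

DO ≈ 7.96 mg/L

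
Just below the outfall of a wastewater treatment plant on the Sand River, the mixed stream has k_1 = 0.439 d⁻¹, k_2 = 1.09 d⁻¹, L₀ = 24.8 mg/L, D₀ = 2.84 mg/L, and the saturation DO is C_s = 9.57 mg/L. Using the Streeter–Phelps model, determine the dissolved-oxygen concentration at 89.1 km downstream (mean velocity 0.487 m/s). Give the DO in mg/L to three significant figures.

DO ≈ 4.35 mg/L

Travel time t = x/v = 89.1 km / (0.487 m/s) = 89100 m / 0.487 m/s = 183000 s = 2.118 d.
k_1 L₀/(k_2−k_1) = 0.439×24.8/(1.09−0.439) = 10.89/0.6510 = 16.72 mg/L.
e^(−k_1 t) = e^(−0.439×2.118) = 0.3947; e^(−k_2 t) = e^(−1.09×2.118) = 0.09945.
D = 16.72 × (0.3947 − 0.09945) + 2.84 × 0.09945 = 4.938 + 0.2824 = 5.220 mg/L.
DO = C_s − D = 9.57 − 5.220 = 4.350 mg/L.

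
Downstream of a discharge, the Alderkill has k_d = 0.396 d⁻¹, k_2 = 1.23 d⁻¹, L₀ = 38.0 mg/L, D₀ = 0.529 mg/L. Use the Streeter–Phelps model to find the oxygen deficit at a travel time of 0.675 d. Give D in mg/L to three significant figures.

D ≈ 6.18 mg/L

k_d L₀/(k_2−k_d) = 0.396×38.0/(1.23−0.396) = 15.05/0.8340 = 18.04 mg/L.
e^(−k_d t) = e^(−0.396×0.6750) = 0.7654; e^(−k_2 t) = e^(−1.23×0.6750) = 0.4359.
D = 18.04 × (0.7654 − 0.4359) + 0.529 × 0.4359 = 5.945 + 0.2306 = 6.176 mg/L.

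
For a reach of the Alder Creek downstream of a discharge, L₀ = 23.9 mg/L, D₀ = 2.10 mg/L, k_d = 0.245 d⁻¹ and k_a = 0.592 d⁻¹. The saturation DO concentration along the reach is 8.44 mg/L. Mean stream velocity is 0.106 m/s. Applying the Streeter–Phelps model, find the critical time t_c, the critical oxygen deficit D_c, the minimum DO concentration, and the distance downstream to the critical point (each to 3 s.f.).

t_c ≈ 2.16 d; D_c ≈ 5.83 mg/L; min DO ≈ 2.61 mg/L; x_c ≈ 19.8 km

t_c = [1/(k_a−k_d)] ln[(k_a/k_d)(1 − D₀(k_a−k_d)/(k_d L₀))]
= [1/(0.592−0.245)] ln[(0.592/0.245)(1 − 2.10×0.3470/(0.245×23.9))]
= (1/0.3470) ln[2.416 × 0.8756] = 2.882 × ln(2.116) = 2.882 × 0.7493 = 2.160 d.
D_c = (k_d/k_a) L₀ e^(−k_d t_c) = (0.245/0.592) × 23.9 × e^(−0.245×2.160) = 0.4139 × 23.9 × 0.5891 = 5.827 mg/L.
Minimum DO = C_s − D_c = 8.44 − 5.827 = 2.613 mg/L.
x_c = v t_c = 0.106 m/s × 2.160 d × 86400 s/d = 19780 m ≈ 19.8 km.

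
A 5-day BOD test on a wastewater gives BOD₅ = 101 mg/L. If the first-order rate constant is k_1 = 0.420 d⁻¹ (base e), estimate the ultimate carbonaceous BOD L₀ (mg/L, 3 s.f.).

BOD₅ = L₀(1 − e^(−5k_1)) ⇒ L₀ = BOD₅ / (1 − e^(−5×0.420))
= 101 / (1 − 0.1225) = 101 / 0.8775 = 115.1 mg/L.

L₀ ≈ 115 mg/L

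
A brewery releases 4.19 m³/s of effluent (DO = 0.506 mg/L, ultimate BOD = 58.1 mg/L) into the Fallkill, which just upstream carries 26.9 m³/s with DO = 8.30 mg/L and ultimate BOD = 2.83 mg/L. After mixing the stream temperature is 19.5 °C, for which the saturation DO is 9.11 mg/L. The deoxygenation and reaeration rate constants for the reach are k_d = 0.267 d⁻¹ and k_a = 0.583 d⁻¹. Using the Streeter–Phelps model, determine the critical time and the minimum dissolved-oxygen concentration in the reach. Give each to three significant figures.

Mixed DO = (26.9×8.30 + 4.19×0.506)/(26.9+4.19) = 225.4/31.09 = 7.250 mg/L.
Mixed L₀ = (26.9×2.83 + 4.19×58.1)/(31.09) = 319.6/31.09 = 10.28 mg/L.
Initial deficit D₀ = C_s − DO₀ = 9.11 − 7.250 = 1.860 mg/L.
t_c = (1/0.3160) ln[(0.583/0.267)(1 − 1.860×0.3160/(0.267×10.28))] = 3.165 × ln(1.716) = 1.708 d.
D_c = (0.267/0.583) × 10.28 × e^(−0.267×1.708) = 0.4580 × 10.28 × 0.6337 = 2.983 mg/L.
Minimum DO = 9.11 − 2.983 = 6.127 mg/L.

t_c ≈ 1.71 d; minimum DO ≈ 6.13 mg/L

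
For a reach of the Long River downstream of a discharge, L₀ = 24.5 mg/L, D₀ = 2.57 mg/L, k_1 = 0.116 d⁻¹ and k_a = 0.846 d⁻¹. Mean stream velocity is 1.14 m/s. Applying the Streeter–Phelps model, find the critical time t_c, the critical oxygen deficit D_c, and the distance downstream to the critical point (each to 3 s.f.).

t_c = [1/(k_a−k_1)] ln[(k_a/k_1)(1 − D₀(k_a−k_1)/(k_1 L₀))]
= [1/(0.846−0.116)] ln[(0.846/0.116)(1 − 2.57×0.7300/(0.116×24.5))]
= (1/0.7300) ln[7.293 × 0.3399] = 1.370 × ln(2.479) = 1.370 × 0.9077 = 1.243 d.
D_c = (k_1/k_a) L₀ e^(−k_1 t_c) = (0.116/0.846) × 24.5 × e^(−0.116×1.243) = 0.1371 × 24.5 × 0.8657 = 2.908 mg/L.
x_c = v t_c = 1.14 m/s × 1.243 d × 86400 s/d = 122500 m ≈ 122 km.

t_c ≈ 1.24 d; D_c ≈ 2.91 mg/L; x_c ≈ 122 km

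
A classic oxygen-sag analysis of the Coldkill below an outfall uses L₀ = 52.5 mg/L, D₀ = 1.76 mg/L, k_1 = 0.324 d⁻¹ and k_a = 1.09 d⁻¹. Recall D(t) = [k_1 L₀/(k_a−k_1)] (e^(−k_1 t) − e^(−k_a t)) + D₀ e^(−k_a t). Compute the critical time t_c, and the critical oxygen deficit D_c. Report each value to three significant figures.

t_c ≈ 1.48 d; D_c ≈ 9.67 mg/L

With k_a/k_1 = 3.364 and 1 − D₀(k_a−k_1)/(k_1 L₀) = 0.9207,
t_c = ln(3.364 × 0.9207) / (1.09 − 0.324) = ln(3.098) / 0.7660 = 1.131/0.7660 = 1.476 d.
D_c = (k_1/k_a) L₀ e^(−k_1 t_c) = (0.324/1.09) × 52.5 × e^(−0.324×1.476) = 0.2972 × 52.5 × 0.6199 = 9.674 mg/L.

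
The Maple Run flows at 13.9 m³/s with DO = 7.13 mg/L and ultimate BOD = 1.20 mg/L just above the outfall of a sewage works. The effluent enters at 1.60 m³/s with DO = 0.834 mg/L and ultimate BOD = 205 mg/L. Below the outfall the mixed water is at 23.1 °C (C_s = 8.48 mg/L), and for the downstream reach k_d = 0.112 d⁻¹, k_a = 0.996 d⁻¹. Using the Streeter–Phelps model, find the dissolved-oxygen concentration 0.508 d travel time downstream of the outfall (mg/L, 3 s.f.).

DO ≈ 6.31 mg/L

Mixed DO = (13.9×7.13 + 1.60×0.834)/(13.9+1.60) = 100.4/15.50 = 6.480 mg/L.
Mixed L₀ = (13.9×1.20 + 1.60×205)/(15.50) = 344.7/15.50 = 22.24 mg/L.
Initial deficit D₀ = C_s − DO₀ = 8.48 − 6.480 = 2.000 mg/L.
D(0.508) = [0.112×22.24/(0.996−0.112)](e^(−0.112×0.508) − e^(−0.996×0.508)) + 2.000 e^(−0.996×0.508)
= 2.817 × (0.9447 − 0.6029) + 2.000 × 0.6029 = 2.169 mg/L.
DO = 8.48 − 2.169 = 6.311 mg/L.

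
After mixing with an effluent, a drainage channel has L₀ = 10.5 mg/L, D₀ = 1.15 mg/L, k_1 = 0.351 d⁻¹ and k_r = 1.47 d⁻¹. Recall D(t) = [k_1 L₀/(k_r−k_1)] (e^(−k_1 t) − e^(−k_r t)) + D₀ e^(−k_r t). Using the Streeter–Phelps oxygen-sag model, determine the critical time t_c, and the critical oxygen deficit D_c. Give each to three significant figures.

With k_r/k_1 = 4.188 and 1 − D₀(k_r−k_1)/(k_1 L₀) = 0.6508,
t_c = ln(4.188 × 0.6508) / (1.47 − 0.351) = ln(2.726) / 1.119 = 1.003/1.119 = 0.8961 d.
D_c = (k_1/k_r) L₀ e^(−k_1 t_c) = (0.351/1.47) × 10.5 × e^(−0.351×0.8961) = 0.2388 × 10.5 × 0.7301 = 1.831 mg/L.

t_c ≈ 0.896 d; D_c ≈ 1.83 mg/L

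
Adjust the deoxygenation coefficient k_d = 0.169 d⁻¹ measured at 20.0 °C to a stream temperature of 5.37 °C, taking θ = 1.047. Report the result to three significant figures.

k_d ≈ 0.0863 d⁻¹

k_d(T₂) = k_d(T₁) · θ^(T₂−T₁) = 0.169 × 1.047^(5.37−20.0)
= 0.169 × 1.047^-14.6 = 0.169 × 0.5107 = 0.08631 d⁻¹.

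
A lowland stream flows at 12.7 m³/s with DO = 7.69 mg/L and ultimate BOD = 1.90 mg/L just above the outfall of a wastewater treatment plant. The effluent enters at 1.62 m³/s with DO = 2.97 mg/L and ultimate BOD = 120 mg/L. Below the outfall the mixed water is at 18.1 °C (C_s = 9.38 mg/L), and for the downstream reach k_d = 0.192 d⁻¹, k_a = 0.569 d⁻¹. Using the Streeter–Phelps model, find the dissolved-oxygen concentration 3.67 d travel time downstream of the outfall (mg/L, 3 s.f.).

Mixed DO = (12.7×7.69 + 1.62×2.97)/(12.7+1.62) = 102.5/14.32 = 7.156 mg/L.
Mixed L₀ = (12.7×1.90 + 1.62×120)/(14.32) = 218.5/14.32 = 15.26 mg/L.
Initial deficit D₀ = C_s − DO₀ = 9.38 − 7.156 = 2.224 mg/L.
D(3.67) = [0.192×15.26/(0.569−0.192)](e^(−0.192×3.67) − e^(−0.569×3.67)) + 2.224 e^(−0.569×3.67)
= 7.772 × (0.4943 − 0.1239) + 2.224 × 0.1239 = 3.154 mg/L.
DO = 9.38 − 3.154 = 6.226 mg/L.

DO ≈ 6.23 mg/L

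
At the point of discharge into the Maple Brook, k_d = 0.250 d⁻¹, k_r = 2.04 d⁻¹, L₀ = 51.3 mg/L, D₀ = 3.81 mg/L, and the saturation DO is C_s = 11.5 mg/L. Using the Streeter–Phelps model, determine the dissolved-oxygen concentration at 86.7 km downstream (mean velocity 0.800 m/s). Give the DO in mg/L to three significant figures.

DO ≈ 6.52 mg/L

Travel time t = x/v = 86.7 km / (0.800 m/s) = 86700 m / 0.800 m/s = 108400 s = 1.254 d.
k_d L₀/(k_r−k_d) = 0.250×51.3/(2.04−0.250) = 12.82/1.790 = 7.165 mg/L.
e^(−k_d t) = e^(−0.250×1.254) = 0.7308; e^(−k_r t) = e^(−2.04×1.254) = 0.07739.
D = 7.165 × (0.7308 − 0.07739) + 3.81 × 0.07739 = 4.682 + 0.2949 = 4.977 mg/L.
DO = C_s − D = 11.5 − 4.977 = 6.523 mg/L.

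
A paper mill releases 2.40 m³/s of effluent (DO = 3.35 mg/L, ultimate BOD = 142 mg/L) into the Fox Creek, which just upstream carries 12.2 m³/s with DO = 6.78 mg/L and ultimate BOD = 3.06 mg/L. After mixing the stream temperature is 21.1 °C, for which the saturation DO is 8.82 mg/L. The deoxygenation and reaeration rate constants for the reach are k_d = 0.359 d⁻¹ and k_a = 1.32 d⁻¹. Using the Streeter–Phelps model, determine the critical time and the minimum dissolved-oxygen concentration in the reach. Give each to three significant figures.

Mixed DO = (12.2×6.78 + 2.40×3.35)/(12.2+2.40) = 90.76/14.60 = 6.216 mg/L.
Mixed L₀ = (12.2×3.06 + 2.40×142)/(14.60) = 378.1/14.60 = 25.90 mg/L.
Initial deficit D₀ = C_s − DO₀ = 8.82 − 6.216 = 2.604 mg/L.
t_c = (1/0.9610) ln[(1.32/0.359)(1 − 2.604×0.9610/(0.359×25.90))] = 1.041 × ln(2.687) = 1.029 d.
D_c = (0.359/1.32) × 25.90 × e^(−0.359×1.029) = 0.2720 × 25.90 × 0.6912 = 4.869 mg/L.
Minimum DO = 8.82 − 4.869 = 3.951 mg/L.

t_c ≈ 1.03 d; minimum DO ≈ 3.95 mg/L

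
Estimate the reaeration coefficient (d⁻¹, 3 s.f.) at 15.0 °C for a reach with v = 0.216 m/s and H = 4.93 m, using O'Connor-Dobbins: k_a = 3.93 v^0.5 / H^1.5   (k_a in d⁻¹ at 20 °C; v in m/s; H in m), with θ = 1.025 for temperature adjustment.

k_a ≈ 0.147 d⁻¹

k_a(20) = 3.93 × 0.216^0.5 / 4.93^1.5 = 3.93 × 0.4648 / 10.95 = 0.1669 d⁻¹.
k_a(15.0) = 0.1669 × 1.025^(15.0−20) = 0.1669 × 0.8839 = 0.1475 d⁻¹.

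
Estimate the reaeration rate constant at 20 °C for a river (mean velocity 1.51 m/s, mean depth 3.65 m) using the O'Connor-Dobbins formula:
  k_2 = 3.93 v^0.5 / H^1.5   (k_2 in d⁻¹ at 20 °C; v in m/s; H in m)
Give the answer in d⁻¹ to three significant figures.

k_2 ≈ 0.693 d⁻¹

k_2 = 3.93 × 1.51^0.5 / 3.65^1.5 = 3.93 × 1.229 / 6.973 = 0.6925 d⁻¹.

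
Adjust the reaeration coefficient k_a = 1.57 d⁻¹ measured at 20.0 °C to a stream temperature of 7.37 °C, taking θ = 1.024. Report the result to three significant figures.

k_a(T₂) = k_a(T₁) · θ^(T₂−T₁) = 1.57 × 1.024^(7.37−20.0)
= 1.57 × 1.024^-12.6 = 1.57 × 0.7412 = 1.164 d⁻¹.

k_a ≈ 1.16 d⁻¹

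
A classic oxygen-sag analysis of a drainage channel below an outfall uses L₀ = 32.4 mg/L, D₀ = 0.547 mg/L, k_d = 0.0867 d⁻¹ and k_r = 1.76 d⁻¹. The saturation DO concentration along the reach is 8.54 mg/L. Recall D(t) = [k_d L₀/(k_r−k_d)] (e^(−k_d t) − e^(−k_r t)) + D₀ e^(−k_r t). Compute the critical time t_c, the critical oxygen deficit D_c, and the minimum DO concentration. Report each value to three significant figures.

t_c ≈ 1.56 d; D_c ≈ 1.39 mg/L; min DO ≈ 7.15 mg/L

t_c = [1/(k_r−k_d)] ln[(k_r/k_d)(1 − D₀(k_r−k_d)/(k_d L₀))]
= [1/(1.76−0.0867)] ln[(1.76/0.0867)(1 − 0.547×1.673/(0.0867×32.4))]
= (1/1.673) ln[20.30 × 0.6742] = 0.5976 × ln(13.69) = 0.5976 × 2.616 = 1.564 d.
L(t_c) = L₀ e^(−k_d t_c) = 32.4 × 0.8732 = 28.29 mg/L, and at the critical point k_r D_c = k_d L, so D_c = (0.0867/1.76) × 28.29 = 1.394 mg/L.
Minimum DO = C_s − D_c = 8.54 − 1.394 = 7.146 mg/L.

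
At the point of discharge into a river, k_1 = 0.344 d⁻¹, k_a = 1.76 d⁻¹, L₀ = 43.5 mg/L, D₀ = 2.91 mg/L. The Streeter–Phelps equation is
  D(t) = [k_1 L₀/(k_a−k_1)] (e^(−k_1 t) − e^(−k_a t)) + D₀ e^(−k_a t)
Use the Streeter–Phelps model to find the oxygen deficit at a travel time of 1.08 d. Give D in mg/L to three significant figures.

k_1 L₀/(k_a−k_1) = 0.344×43.5/(1.76−0.344) = 14.96/1.416 = 10.57 mg/L.
e^(−k_1 t) = e^(−0.344×1.080) = 0.6897; e^(−k_a t) = e^(−1.76×1.080) = 0.1494.
D = 10.57 × (0.6897 − 0.1494) + 2.91 × 0.1494 = 5.709 + 0.4349 = 6.144 mg/L.

D ≈ 6.14 mg/L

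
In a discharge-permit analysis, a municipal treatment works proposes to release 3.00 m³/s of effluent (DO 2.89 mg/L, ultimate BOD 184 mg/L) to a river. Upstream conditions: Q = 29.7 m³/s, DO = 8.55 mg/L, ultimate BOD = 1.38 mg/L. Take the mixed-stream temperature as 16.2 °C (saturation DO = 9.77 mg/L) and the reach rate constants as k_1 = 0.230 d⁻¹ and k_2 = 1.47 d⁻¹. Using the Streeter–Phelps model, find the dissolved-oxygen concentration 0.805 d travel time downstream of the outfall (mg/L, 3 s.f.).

Mixed DO = (29.7×8.55 + 3.00×2.89)/(29.7+3.00) = 262.6/32.70 = 8.031 mg/L.
Mixed L₀ = (29.7×1.38 + 3.00×184)/(32.70) = 593.0/32.70 = 18.13 mg/L.
Initial deficit D₀ = C_s − DO₀ = 9.77 − 8.031 = 1.739 mg/L.
D(0.805) = [0.230×18.13/(1.47−0.230)](e^(−0.230×0.805) − e^(−1.47×0.805)) + 1.739 e^(−1.47×0.805)
= 3.364 × (0.8310 − 0.3063) + 1.739 × 0.3063 = 2.298 mg/L.
DO = 9.77 − 2.298 = 7.472 mg/L.

DO ≈ 7.47 mg/L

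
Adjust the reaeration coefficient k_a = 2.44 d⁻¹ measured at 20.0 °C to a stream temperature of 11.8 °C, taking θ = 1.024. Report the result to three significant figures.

k_a(T₂) = k_a(T₁) · θ^(T₂−T₁) = 2.44 × 1.024^(11.8−20.0)
= 2.44 × 1.024^-8.20 = 2.44 × 0.8233 = 2.009 d⁻¹.

k_a ≈ 2.01 d⁻¹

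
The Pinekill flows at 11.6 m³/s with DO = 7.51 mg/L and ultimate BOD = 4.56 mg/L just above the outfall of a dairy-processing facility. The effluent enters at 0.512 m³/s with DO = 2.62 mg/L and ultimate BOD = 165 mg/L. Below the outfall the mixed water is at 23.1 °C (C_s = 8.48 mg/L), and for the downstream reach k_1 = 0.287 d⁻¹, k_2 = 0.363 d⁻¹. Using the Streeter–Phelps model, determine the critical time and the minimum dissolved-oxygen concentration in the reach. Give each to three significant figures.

t_c ≈ 2.72 d; minimum DO ≈ 4.38 mg/L

Mixed DO = (11.6×7.51 + 0.512×2.62)/(11.6+0.512) = 88.46/12.11 = 7.303 mg/L.
Mixed L₀ = (11.6×4.56 + 0.512×165)/(12.11) = 137.4/12.11 = 11.34 mg/L.
Initial deficit D₀ = C_s − DO₀ = 8.48 − 7.303 = 1.177 mg/L.
t_c = (1/0.07600) ln[(0.363/0.287)(1 − 1.177×0.07600/(0.287×11.34))] = 13.16 × ln(1.230) = 2.725 d.
D_c = (0.287/0.363) × 11.34 × e^(−0.287×2.725) = 0.7906 × 11.34 × 0.4575 = 4.103 mg/L.
Minimum DO = 8.48 − 4.103 = 4.377 mg/L.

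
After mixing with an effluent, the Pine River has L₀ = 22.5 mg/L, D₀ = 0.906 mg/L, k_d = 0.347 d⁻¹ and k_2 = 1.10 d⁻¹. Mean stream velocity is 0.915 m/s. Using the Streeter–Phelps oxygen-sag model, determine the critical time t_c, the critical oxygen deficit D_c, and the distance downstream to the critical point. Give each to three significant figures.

With k_2/k_d = 3.170 and 1 − D₀(k_2−k_d)/(k_d L₀) = 0.9126,
t_c = ln(3.170 × 0.9126) / (1.10 − 0.347) = ln(2.893) / 0.7530 = 1.062/0.7530 = 1.411 d.
L(t_c) = L₀ e^(−k_d t_c) = 22.5 × 0.6129 = 13.79 mg/L, and at the critical point k_2 D_c = k_d L, so D_c = (0.347/1.10) × 13.79 = 4.350 mg/L.
x_c = v t_c = 0.915 m/s × 1.411 d × 86400 s/d = 111500 m ≈ 112 km.

t_c ≈ 1.41 d; D_c ≈ 4.35 mg/L; x_c ≈ 112 km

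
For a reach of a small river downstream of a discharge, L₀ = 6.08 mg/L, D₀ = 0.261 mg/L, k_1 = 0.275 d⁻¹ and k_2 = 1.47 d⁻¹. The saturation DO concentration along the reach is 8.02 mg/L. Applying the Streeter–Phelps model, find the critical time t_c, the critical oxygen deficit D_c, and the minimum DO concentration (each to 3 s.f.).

t_c ≈ 1.23 d; D_c ≈ 0.811 mg/L; min DO ≈ 7.21 mg/L

At the critical point dD/dt = 0, so k_1 L₀ e^(−k_1 t) = k_2 D. Substituting D(t) from the Streeter–Phelps equation and solving for t gives
t_c = ln[(k_2/k_1)(1 − D₀(k_2−k_1)/(k_1 L₀))] / (k_2−k_1).
Here k_2−k_1 = 1.195 d⁻¹ and 1 − D₀(k_2−k_1)/(k_1 L₀) = 1 − 0.261×1.195/(0.275×6.08) = 0.8135, so
t_c = ln(5.345 × 0.8135) / 1.195 = 1.470 / 1.195 = 1.230 d.
L(t_c) = L₀ e^(−k_1 t_c) = 6.08 × 0.7130 = 4.335 mg/L, and at the critical point k_2 D_c = k_1 L, so D_c = (0.275/1.47) × 4.335 = 0.8110 mg/L.
Minimum DO = C_s − D_c = 8.02 − 0.8110 = 7.209 mg/L.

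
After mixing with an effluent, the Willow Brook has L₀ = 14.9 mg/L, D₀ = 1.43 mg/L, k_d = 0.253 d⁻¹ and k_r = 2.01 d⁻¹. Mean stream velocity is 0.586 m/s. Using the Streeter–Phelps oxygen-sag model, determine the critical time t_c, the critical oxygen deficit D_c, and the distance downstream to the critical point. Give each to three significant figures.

t_c ≈ 0.555 d; D_c ≈ 1.63 mg/L; x_c ≈ 28.1 km

At the critical point dD/dt = 0, so k_d L₀ e^(−k_d t) = k_r D. Substituting D(t) from the Streeter–Phelps equation and solving for t gives
t_c = ln[(k_r/k_d)(1 − D₀(k_r−k_d)/(k_d L₀))] / (k_r−k_d).
Here k_r−k_d = 1.757 d⁻¹ and 1 − D₀(k_r−k_d)/(k_d L₀) = 1 − 1.43×1.757/(0.253×14.9) = 0.3335, so
t_c = ln(7.945 × 0.3335) / 1.757 = 0.9744 / 1.757 = 0.5546 d.
D_c = (k_d/k_r) L₀ e^(−k_d t_c) = (0.253/2.01) × 14.9 × e^(−0.253×0.5546) = 0.1259 × 14.9 × 0.8691 = 1.630 mg/L.
x_c = v t_c = 0.586 m/s × 0.5546 d × 86400 s/d = 28080 m ≈ 28.1 km.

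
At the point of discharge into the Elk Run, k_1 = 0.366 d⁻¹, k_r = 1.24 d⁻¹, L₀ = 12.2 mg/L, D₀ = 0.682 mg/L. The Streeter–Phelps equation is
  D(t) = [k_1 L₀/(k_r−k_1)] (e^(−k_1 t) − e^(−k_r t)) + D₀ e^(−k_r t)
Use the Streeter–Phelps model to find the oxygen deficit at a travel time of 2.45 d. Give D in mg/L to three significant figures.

D ≈ 1.87 mg/L

k_1 L₀/(k_r−k_1) = 0.366×12.2/(1.24−0.366) = 4.465/0.8740 = 5.109 mg/L.
e^(−k_1 t) = e^(−0.366×2.450) = 0.4079; e^(−k_r t) = e^(−1.24×2.450) = 0.04793.
D = 5.109 × (0.4079 − 0.04793) + 0.682 × 0.04793 = 1.839 + 0.03269 = 1.872 mg/L.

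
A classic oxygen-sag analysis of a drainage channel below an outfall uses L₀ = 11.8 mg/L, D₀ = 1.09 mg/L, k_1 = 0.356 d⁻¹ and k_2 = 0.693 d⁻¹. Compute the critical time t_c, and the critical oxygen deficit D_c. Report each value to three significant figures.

t_c ≈ 1.71 d; D_c ≈ 3.30 mg/L

t_c = [1/(k_2−k_1)] ln[(k_2/k_1)(1 − D₀(k_2−k_1)/(k_1 L₀))]
= [1/(0.693−0.356)] ln[(0.693/0.356)(1 − 1.09×0.3370/(0.356×11.8))]
= (1/0.3370) ln[1.947 × 0.9126] = 2.967 × ln(1.776) = 2.967 × 0.5746 = 1.705 d.
L(t_c) = L₀ e^(−k_1 t_c) = 11.8 × 0.5450 = 6.431 mg/L, and at the critical point k_2 D_c = k_1 L, so D_c = (0.356/0.693) × 6.431 = 3.304 mg/L.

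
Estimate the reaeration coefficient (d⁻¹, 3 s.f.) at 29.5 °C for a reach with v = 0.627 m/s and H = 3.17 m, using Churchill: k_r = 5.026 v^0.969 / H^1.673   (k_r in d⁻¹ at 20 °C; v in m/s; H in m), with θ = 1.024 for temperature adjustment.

k_r ≈ 0.581 d⁻¹

k_r(20) = 5.026 × 0.627^0.969 / 3.17^1.673 = 5.026 × 0.6361 / 6.891 = 0.4640 d⁻¹.
k_r(29.5) = 0.4640 × 1.024^(29.5−20) = 0.4640 × 1.253 = 0.5812 d⁻¹.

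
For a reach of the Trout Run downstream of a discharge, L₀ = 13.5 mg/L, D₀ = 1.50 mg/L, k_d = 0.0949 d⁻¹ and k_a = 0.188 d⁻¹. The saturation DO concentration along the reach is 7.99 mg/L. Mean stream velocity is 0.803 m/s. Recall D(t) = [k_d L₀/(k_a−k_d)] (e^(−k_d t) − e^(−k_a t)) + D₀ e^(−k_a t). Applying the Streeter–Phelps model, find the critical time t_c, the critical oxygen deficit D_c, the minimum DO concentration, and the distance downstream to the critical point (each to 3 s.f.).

At the critical point dD/dt = 0, so k_d L₀ e^(−k_d t) = k_a D. Substituting D(t) from the Streeter–Phelps equation and solving for t gives
t_c = ln[(k_a/k_d)(1 − D₀(k_a−k_d)/(k_d L₀))] / (k_a−k_d).
Here k_a−k_d = 0.09310 d⁻¹ and 1 − D₀(k_a−k_d)/(k_d L₀) = 1 − 1.50×0.09310/(0.0949×13.5) = 0.8910, so
t_c = ln(1.981 × 0.8910) / 0.09310 = 0.5682 / 0.09310 = 6.103 d.
L(t_c) = L₀ e^(−k_d t_c) = 13.5 × 0.5604 = 7.565 mg/L, and at the critical point k_a D_c = k_d L, so D_c = (0.0949/0.188) × 7.565 = 3.819 mg/L.
Minimum DO = C_s − D_c = 7.99 − 3.819 = 4.171 mg/L.
x_c = v t_c = 0.803 m/s × 6.103 d × 86400 s/d = 423400 m ≈ 423 km.

t_c ≈ 6.10 d; D_c ≈ 3.82 mg/L; min DO ≈ 4.17 mg/L; x_c ≈ 423 km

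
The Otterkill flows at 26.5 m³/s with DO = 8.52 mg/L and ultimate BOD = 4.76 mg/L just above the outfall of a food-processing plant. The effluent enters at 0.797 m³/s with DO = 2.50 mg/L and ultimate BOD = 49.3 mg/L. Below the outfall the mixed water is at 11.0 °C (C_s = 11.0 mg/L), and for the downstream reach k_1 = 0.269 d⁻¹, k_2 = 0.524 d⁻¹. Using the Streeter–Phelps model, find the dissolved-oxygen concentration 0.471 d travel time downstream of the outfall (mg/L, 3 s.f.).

Mixed DO = (26.5×8.52 + 0.797×2.50)/(26.5+0.797) = 227.8/27.30 = 8.344 mg/L.
Mixed L₀ = (26.5×4.76 + 0.797×49.3)/(27.30) = 165.4/27.30 = 6.060 mg/L.
Initial deficit D₀ = C_s − DO₀ = 11.0 − 8.344 = 2.656 mg/L.
D(0.471) = [0.269×6.060/(0.524−0.269)](e^(−0.269×0.471) − e^(−0.524×0.471)) + 2.656 e^(−0.524×0.471)
= 6.393 × (0.8810 − 0.7813) + 2.656 × 0.7813 = 2.712 mg/L.
DO = 11.0 − 2.712 = 8.288 mg/L.

DO ≈ 8.29 mg/L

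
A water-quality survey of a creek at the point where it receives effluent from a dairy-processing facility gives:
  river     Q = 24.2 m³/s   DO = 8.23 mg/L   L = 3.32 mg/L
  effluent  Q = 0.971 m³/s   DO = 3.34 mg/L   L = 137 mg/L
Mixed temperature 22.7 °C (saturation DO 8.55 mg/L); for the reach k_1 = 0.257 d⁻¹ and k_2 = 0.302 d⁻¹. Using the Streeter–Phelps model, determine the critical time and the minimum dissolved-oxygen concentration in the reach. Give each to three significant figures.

t_c ≈ 3.35 d; minimum DO ≈ 5.50 mg/L

Mixed DO = (24.2×8.23 + 0.971×3.34)/(24.2+0.971) = 202.4/25.17 = 8.041 mg/L.
Mixed L₀ = (24.2×3.32 + 0.971×137)/(25.17) = 213.4/25.17 = 8.477 mg/L.
Initial deficit D₀ = C_s − DO₀ = 8.55 − 8.041 = 0.5086 mg/L.
t_c = (1/0.04500) ln[(0.302/0.257)(1 − 0.5086×0.04500/(0.257×8.477))] = 22.22 × ln(1.163) = 3.351 d.
D_c = (0.257/0.302) × 8.477 × e^(−0.257×3.351) = 0.8510 × 8.477 × 0.4227 = 3.049 mg/L.
Minimum DO = 8.55 − 3.049 = 5.501 mg/L.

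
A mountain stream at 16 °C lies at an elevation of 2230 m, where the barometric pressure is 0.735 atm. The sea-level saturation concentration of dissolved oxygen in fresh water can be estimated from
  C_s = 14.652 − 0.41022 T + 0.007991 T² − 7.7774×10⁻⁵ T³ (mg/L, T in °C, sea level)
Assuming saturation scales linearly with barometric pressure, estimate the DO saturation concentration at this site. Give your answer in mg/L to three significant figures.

C_s ≈ 7.21 mg/L

At sea level: C_s = 14.652 − 0.41022×16 + 0.007991×16² − 7.7774×10⁻⁵×16³ = 9.816 mg/L.
Pressure correction: C_s' = 9.816 × 0.735 = 7.214 mg/L.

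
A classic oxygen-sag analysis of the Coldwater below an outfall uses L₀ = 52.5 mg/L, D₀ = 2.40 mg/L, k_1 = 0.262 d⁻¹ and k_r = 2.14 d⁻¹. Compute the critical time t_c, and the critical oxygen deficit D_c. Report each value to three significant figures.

t_c ≈ 0.907 d; D_c ≈ 5.07 mg/L

With k_r/k_1 = 8.168 and 1 − D₀(k_r−k_1)/(k_1 L₀) = 0.6723,
t_c = ln(8.168 × 0.6723) / (2.14 − 0.262) = ln(5.491) / 1.878 = 1.703/1.878 = 0.9069 d.
D_c = (k_1/k_r) L₀ e^(−k_1 t_c) = (0.262/2.14) × 52.5 × e^(−0.262×0.9069) = 0.1224 × 52.5 × 0.7885 = 5.068 mg/L.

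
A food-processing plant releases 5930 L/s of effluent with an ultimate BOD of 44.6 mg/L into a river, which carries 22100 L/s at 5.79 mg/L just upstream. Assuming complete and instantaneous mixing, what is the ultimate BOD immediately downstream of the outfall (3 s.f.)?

Flow-weighted mixing: C = (Q_r C_r + Q_w C_w)/(Q_r + Q_w)
= (22100×5.79 + 5930×44.6)/(22100 + 5930) = 392400/28030 = 14.00 mg/L.

14.0 mg/L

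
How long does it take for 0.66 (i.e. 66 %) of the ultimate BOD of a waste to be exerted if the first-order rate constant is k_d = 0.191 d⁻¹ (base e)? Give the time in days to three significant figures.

t ≈ 5.65 d

y/L₀ = 1 − e^(−k_d t) = 0.66 ⇒ e^(−k_d t) = 0.340
t = −ln(0.340) / 0.191 = 1.079 / 0.191 = 5.648 d.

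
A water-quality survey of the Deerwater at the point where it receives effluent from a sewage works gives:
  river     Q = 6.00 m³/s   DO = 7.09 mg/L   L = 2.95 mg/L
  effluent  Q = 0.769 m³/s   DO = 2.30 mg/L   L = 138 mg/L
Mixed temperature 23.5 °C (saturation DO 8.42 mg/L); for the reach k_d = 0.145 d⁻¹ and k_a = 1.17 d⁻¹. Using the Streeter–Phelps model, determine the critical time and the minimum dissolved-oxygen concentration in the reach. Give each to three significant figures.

Mixed DO = (6.00×7.09 + 0.769×2.30)/(6.00+0.769) = 44.31/6.769 = 6.546 mg/L.
Mixed L₀ = (6.00×2.95 + 0.769×138)/(6.769) = 123.8/6.769 = 18.29 mg/L.
Initial deficit D₀ = C_s − DO₀ = 8.42 − 6.546 = 1.874 mg/L.
t_c = (1/1.025) ln[(1.17/0.145)(1 − 1.874×1.025/(0.145×18.29))] = 0.9756 × ln(2.225) = 0.7802 d.
D_c = (0.145/1.17) × 18.29 × e^(−0.145×0.7802) = 0.1239 × 18.29 × 0.8930 = 2.025 mg/L.
Minimum DO = 8.42 − 2.025 = 6.395 mg/L.

t_c ≈ 0.780 d; minimum DO ≈ 6.40 mg/L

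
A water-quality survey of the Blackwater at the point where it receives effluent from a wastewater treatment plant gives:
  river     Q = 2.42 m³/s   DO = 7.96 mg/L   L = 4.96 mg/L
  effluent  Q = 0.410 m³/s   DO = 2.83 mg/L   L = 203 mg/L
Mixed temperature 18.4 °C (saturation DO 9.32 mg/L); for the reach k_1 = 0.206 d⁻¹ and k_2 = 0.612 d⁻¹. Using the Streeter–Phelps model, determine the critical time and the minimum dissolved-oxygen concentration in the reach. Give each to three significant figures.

t_c ≈ 2.36 d; minimum DO ≈ 2.35 mg/L

Mixed DO = (2.42×7.96 + 0.410×2.83)/(2.42+0.410) = 20.42/2.830 = 7.217 mg/L.
Mixed L₀ = (2.42×4.96 + 0.410×203)/(2.830) = 95.23/2.830 = 33.65 mg/L.
Initial deficit D₀ = C_s − DO₀ = 9.32 − 7.217 = 2.103 mg/L.
t_c = (1/0.4060) ln[(0.612/0.206)(1 − 2.103×0.4060/(0.206×33.65))] = 2.463 × ln(2.605) = 2.358 d.
D_c = (0.206/0.612) × 33.65 × e^(−0.206×2.358) = 0.3366 × 33.65 × 0.6152 = 6.969 mg/L.
Minimum DO = 9.32 − 6.969 = 2.351 mg/L.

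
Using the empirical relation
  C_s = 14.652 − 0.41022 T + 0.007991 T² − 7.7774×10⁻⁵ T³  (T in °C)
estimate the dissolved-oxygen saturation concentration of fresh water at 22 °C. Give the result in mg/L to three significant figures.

C_s ≈ 8.67 mg/L

C_s = 14.652 − 0.41022×22 + 0.007991×22² − 7.7774×10⁻⁵×22³ = 8.667 mg/L.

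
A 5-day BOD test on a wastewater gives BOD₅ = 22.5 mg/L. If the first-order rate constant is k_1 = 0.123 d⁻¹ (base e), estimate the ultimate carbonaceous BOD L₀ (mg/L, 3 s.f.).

L₀ ≈ 49.0 mg/L

BOD₅ = L₀(1 − e^(−5k_1)) ⇒ L₀ = BOD₅ / (1 − e^(−5×0.123))
= 22.5 / (1 − 0.5406) = 22.5 / 0.4594 = 48.98 mg/L.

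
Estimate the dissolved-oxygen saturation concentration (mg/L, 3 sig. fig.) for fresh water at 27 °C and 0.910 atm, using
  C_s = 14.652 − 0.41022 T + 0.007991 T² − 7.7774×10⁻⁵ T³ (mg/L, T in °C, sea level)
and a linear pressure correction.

At sea level: C_s = 14.652 − 0.41022×27 + 0.007991×27² − 7.7774×10⁻⁵×27³ = 7.871 mg/L.
Pressure correction: C_s' = 7.871 × 0.910 = 7.162 mg/L.

C_s ≈ 7.16 mg/L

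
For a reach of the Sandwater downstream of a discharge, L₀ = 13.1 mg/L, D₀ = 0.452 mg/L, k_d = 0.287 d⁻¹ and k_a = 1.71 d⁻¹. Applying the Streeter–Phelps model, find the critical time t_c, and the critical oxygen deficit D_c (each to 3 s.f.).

t_c ≈ 1.12 d; D_c ≈ 1.59 mg/L

At the critical point dD/dt = 0, so k_d L₀ e^(−k_d t) = k_a D. Substituting D(t) from the Streeter–Phelps equation and solving for t gives
t_c = ln[(k_a/k_d)(1 − D₀(k_a−k_d)/(k_d L₀))] / (k_a−k_d).
Here k_a−k_d = 1.423 d⁻¹ and 1 − D₀(k_a−k_d)/(k_d L₀) = 1 − 0.452×1.423/(0.287×13.1) = 0.8289, so
t_c = ln(5.958 × 0.8289) / 1.423 = 1.597 / 1.423 = 1.122 d.
D_c = (k_d/k_a) L₀ e^(−k_d t_c) = (0.287/1.71) × 13.1 × e^(−0.287×1.122) = 0.1678 × 13.1 × 0.7246 = 1.593 mg/L.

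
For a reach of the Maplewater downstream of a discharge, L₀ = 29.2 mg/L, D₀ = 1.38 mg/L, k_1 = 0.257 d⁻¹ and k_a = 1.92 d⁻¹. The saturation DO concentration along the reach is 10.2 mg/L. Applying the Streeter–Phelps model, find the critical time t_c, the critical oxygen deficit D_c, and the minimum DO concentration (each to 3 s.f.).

With k_a/k_1 = 7.471 and 1 − D₀(k_a−k_1)/(k_1 L₀) = 0.6942,
t_c = ln(7.471 × 0.6942) / (1.92 − 0.257) = ln(5.186) / 1.663 = 1.646/1.663 = 0.9898 d.
L(t_c) = L₀ e^(−k_1 t_c) = 29.2 × 0.7754 = 22.64 mg/L, and at the critical point k_a D_c = k_1 L, so D_c = (0.257/1.92) × 22.64 = 3.031 mg/L.
Minimum DO = C_s − D_c = 10.2 − 3.031 = 7.169 mg/L.

t_c ≈ 0.990 d; D_c ≈ 3.03 mg/L; min DO ≈ 7.17 mg/L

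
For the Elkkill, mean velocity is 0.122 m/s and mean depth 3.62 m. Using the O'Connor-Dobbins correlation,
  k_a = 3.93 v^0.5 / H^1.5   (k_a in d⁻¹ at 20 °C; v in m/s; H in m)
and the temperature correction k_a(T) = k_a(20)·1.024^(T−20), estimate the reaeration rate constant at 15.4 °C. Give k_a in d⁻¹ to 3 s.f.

k_a ≈ 0.179 d⁻¹

k_a(20) = 3.93 × 0.122^0.5 / 3.62^1.5 = 3.93 × 0.3493 / 6.888 = 0.1993 d⁻¹.
k_a(15.4) = 0.1993 × 1.024^(15.4−20) = 0.1993 × 0.8966 = 0.1787 d⁻¹.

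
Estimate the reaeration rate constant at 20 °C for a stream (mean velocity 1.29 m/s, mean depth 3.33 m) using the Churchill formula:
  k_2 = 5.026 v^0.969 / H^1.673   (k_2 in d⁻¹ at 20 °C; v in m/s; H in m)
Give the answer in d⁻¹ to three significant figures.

k_2 = 5.026 × 1.29^0.969 / 3.33^1.673 = 5.026 × 1.280 / 7.483 = 0.8597 d⁻¹.

k_2 ≈ 0.860 d⁻¹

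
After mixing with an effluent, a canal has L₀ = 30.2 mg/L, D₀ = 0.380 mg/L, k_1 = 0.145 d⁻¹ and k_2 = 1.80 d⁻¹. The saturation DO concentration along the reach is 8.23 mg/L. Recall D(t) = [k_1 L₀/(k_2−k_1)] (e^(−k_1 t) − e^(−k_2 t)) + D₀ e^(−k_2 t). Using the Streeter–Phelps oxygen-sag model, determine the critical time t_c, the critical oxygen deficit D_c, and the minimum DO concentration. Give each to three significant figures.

t_c ≈ 1.43 d; D_c ≈ 1.98 mg/L; min DO ≈ 6.25 mg/L

At the critical point dD/dt = 0, so k_1 L₀ e^(−k_1 t) = k_2 D. Substituting D(t) from the Streeter–Phelps equation and solving for t gives
t_c = ln[(k_2/k_1)(1 − D₀(k_2−k_1)/(k_1 L₀))] / (k_2−k_1).
Here k_2−k_1 = 1.655 d⁻¹ and 1 − D₀(k_2−k_1)/(k_1 L₀) = 1 − 0.380×1.655/(0.145×30.2) = 0.8564, so
t_c = ln(12.41 × 0.8564) / 1.655 = 2.364 / 1.655 = 1.428 d.
D_c = (k_1/k_2) L₀ e^(−k_1 t_c) = (0.145/1.80) × 30.2 × e^(−0.145×1.428) = 0.08056 × 30.2 × 0.8129 = 1.978 mg/L.
Minimum DO = C_s − D_c = 8.23 − 1.978 = 6.252 mg/L.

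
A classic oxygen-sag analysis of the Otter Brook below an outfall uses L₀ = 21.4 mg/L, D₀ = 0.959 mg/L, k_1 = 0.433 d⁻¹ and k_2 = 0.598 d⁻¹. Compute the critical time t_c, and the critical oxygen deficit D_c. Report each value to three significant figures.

t_c ≈ 1.85 d; D_c ≈ 6.95 mg/L

t_c = [1/(k_2−k_1)] ln[(k_2/k_1)(1 − D₀(k_2−k_1)/(k_1 L₀))]
= [1/(0.598−0.433)] ln[(0.598/0.433)(1 − 0.959×0.1650/(0.433×21.4))]
= (1/0.1650) ln[1.381 × 0.9829] = 6.061 × ln(1.357) = 6.061 × 0.3056 = 1.852 d.
D_c = (k_1/k_2) L₀ e^(−k_1 t_c) = (0.433/0.598) × 21.4 × e^(−0.433×1.852) = 0.7241 × 21.4 × 0.4484 = 6.948 mg/L.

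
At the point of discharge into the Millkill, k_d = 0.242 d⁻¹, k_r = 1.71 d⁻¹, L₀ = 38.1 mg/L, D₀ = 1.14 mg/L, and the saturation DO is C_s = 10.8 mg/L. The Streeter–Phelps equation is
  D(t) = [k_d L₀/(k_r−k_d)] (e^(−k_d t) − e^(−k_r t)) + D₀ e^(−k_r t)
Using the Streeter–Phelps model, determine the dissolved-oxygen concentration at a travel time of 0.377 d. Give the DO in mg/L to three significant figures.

DO ≈ 7.76 mg/L

k_d L₀/(k_r−k_d) = 0.242×38.1/(1.71−0.242) = 9.220/1.468 = 6.281 mg/L.
e^(−k_d t) = e^(−0.242×0.3770) = 0.9128; e^(−k_r t) = e^(−1.71×0.3770) = 0.5248.
D = 6.281 × (0.9128 − 0.5248) + 1.14 × 0.5248 = 2.437 + 0.5983 = 3.035 mg/L.
DO = C_s − D = 10.8 − 3.035 = 7.765 mg/L.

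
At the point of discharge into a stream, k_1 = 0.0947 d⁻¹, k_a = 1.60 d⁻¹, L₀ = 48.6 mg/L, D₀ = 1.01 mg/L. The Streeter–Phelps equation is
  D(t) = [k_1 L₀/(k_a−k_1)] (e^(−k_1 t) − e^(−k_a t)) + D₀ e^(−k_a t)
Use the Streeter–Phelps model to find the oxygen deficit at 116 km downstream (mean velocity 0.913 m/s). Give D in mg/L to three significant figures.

D ≈ 2.47 mg/L

Travel time t = x/v = 116 km / (0.913 m/s) = 116000 m / 0.913 m/s = 127100 s = 1.471 d.
k_1 L₀/(k_a−k_1) = 0.0947×48.6/(1.60−0.0947) = 4.602/1.505 = 3.057 mg/L.
e^(−k_1 t) = e^(−0.0947×1.471) = 0.8700; e^(−k_a t) = e^(−1.60×1.471) = 0.09510.
D = 3.057 × (0.8700 − 0.09510) + 1.01 × 0.09510 = 2.369 + 0.09605 = 2.465 mg/L.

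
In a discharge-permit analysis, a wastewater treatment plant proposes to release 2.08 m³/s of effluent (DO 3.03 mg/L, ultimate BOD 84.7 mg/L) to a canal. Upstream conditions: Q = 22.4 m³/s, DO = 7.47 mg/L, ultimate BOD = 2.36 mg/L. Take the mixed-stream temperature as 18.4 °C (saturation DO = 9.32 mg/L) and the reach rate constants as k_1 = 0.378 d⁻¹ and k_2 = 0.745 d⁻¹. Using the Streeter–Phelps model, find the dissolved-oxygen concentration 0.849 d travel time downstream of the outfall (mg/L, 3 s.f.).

DO ≈ 6.27 mg/L

Mixed DO = (22.4×7.47 + 2.08×3.03)/(22.4+2.08) = 173.6/24.48 = 7.093 mg/L.
Mixed L₀ = (22.4×2.36 + 2.08×84.7)/(24.48) = 229.0/24.48 = 9.356 mg/L.
Initial deficit D₀ = C_s − DO₀ = 9.32 − 7.093 = 2.227 mg/L.
D(0.849) = [0.378×9.356/(0.745−0.378)](e^(−0.378×0.849) − e^(−0.745×0.849)) + 2.227 e^(−0.745×0.849)
= 9.637 × (0.7255 − 0.5313) + 2.227 × 0.5313 = 3.055 mg/L.
DO = 9.32 − 3.055 = 6.265 mg/L.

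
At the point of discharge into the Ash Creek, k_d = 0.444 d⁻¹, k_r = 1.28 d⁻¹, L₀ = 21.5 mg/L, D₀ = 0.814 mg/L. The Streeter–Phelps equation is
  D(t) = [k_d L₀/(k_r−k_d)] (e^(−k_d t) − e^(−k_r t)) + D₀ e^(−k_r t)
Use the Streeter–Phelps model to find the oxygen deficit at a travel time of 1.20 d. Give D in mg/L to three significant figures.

D ≈ 4.42 mg/L

k_d L₀/(k_r−k_d) = 0.444×21.5/(1.28−0.444) = 9.546/0.8360 = 11.42 mg/L.
e^(−k_d t) = e^(−0.444×1.200) = 0.5870; e^(−k_r t) = e^(−1.28×1.200) = 0.2152.
D = 11.42 × (0.5870 − 0.2152) + 0.814 × 0.2152 = 4.245 + 0.1752 = 4.420 mg/L.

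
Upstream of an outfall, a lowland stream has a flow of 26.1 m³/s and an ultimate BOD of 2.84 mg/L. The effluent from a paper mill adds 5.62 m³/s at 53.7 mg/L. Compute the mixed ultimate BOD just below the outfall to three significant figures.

Flow-weighted mixing: C = (Q_r C_r + Q_w C_w)/(Q_r + Q_w)
= (26.1×2.84 + 5.62×53.7)/(26.1 + 5.62) = 375.9/31.72 = 11.85 mg/L.

11.9 mg/L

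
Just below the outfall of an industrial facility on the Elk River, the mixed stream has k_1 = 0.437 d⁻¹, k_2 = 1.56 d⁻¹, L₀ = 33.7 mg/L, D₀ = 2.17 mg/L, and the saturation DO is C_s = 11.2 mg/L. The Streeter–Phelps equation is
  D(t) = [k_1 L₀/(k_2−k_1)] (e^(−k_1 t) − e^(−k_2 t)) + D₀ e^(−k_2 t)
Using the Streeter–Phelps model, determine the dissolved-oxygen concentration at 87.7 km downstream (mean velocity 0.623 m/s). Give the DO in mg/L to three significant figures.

Travel time t = x/v = 87.7 km / (0.623 m/s) = 87700 m / 0.623 m/s = 140800 s = 1.629 d.
k_1 L₀/(k_2−k_1) = 0.437×33.7/(1.56−0.437) = 14.73/1.123 = 13.11 mg/L.
e^(−k_1 t) = e^(−0.437×1.629) = 0.4907; e^(−k_2 t) = e^(−1.56×1.629) = 0.07873.
D = 13.11 × (0.4907 − 0.07873) + 2.17 × 0.07873 = 5.402 + 0.1709 = 5.573 mg/L.
DO = C_s − D = 11.2 − 5.573 = 5.627 mg/L.

DO ≈ 5.63 mg/L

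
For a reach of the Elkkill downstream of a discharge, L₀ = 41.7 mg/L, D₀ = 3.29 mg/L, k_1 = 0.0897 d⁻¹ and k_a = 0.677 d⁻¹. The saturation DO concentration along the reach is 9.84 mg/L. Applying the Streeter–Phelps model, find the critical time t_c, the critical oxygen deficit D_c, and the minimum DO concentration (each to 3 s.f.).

t_c ≈ 2.20 d; D_c ≈ 4.53 mg/L; min DO ≈ 5.31 mg/L

At the critical point dD/dt = 0, so k_1 L₀ e^(−k_1 t) = k_a D. Substituting D(t) from the Streeter–Phelps equation and solving for t gives
t_c = ln[(k_a/k_1)(1 − D₀(k_a−k_1)/(k_1 L₀))] / (k_a−k_1).
Here k_a−k_1 = 0.5873 d⁻¹ and 1 − D₀(k_a−k_1)/(k_1 L₀) = 1 − 3.29×0.5873/(0.0897×41.7) = 0.4834, so
t_c = ln(7.547 × 0.4834) / 0.5873 = 1.294 / 0.5873 = 2.204 d.
L(t_c) = L₀ e^(−k_1 t_c) = 41.7 × 0.8206 = 34.22 mg/L, and at the critical point k_a D_c = k_1 L, so D_c = (0.0897/0.677) × 34.22 = 4.534 mg/L.
Minimum DO = C_s − D_c = 9.84 − 4.534 = 5.306 mg/L.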